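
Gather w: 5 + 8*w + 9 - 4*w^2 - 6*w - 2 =-4*w^2 + 2*w + 12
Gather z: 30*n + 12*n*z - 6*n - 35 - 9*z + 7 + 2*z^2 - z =24*n + 2*z^2 + z*(12*n - 10) - 28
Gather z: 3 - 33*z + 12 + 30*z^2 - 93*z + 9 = 30*z^2 - 126*z + 24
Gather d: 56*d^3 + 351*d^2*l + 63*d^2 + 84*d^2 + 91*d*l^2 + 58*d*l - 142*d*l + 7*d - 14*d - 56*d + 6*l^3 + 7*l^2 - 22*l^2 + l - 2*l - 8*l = 56*d^3 + d^2*(351*l + 147) + d*(91*l^2 - 84*l - 63) + 6*l^3 - 15*l^2 - 9*l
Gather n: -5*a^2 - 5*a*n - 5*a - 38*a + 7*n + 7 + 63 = -5*a^2 - 43*a + n*(7 - 5*a) + 70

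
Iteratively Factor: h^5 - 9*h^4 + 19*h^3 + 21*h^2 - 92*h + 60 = (h - 2)*(h^4 - 7*h^3 + 5*h^2 + 31*h - 30) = (h - 5)*(h - 2)*(h^3 - 2*h^2 - 5*h + 6) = (h - 5)*(h - 2)*(h + 2)*(h^2 - 4*h + 3) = (h - 5)*(h - 3)*(h - 2)*(h + 2)*(h - 1)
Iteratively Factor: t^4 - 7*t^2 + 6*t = (t - 2)*(t^3 + 2*t^2 - 3*t) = (t - 2)*(t + 3)*(t^2 - t) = (t - 2)*(t - 1)*(t + 3)*(t)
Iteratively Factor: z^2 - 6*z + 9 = (z - 3)*(z - 3)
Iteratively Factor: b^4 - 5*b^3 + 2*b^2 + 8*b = (b - 2)*(b^3 - 3*b^2 - 4*b) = b*(b - 2)*(b^2 - 3*b - 4) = b*(b - 4)*(b - 2)*(b + 1)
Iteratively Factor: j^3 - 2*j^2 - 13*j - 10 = (j + 1)*(j^2 - 3*j - 10) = (j + 1)*(j + 2)*(j - 5)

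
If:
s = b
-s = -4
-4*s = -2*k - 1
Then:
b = 4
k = 15/2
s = 4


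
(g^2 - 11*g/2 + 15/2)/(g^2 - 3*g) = (g - 5/2)/g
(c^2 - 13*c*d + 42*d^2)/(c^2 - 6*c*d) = (c - 7*d)/c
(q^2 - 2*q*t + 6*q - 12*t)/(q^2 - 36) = (q - 2*t)/(q - 6)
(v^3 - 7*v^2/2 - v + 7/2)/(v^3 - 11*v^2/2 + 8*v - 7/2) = (v + 1)/(v - 1)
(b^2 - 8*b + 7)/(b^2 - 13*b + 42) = (b - 1)/(b - 6)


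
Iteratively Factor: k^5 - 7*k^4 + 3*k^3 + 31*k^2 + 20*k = (k - 5)*(k^4 - 2*k^3 - 7*k^2 - 4*k) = k*(k - 5)*(k^3 - 2*k^2 - 7*k - 4) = k*(k - 5)*(k + 1)*(k^2 - 3*k - 4) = k*(k - 5)*(k - 4)*(k + 1)*(k + 1)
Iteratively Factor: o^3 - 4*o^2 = (o - 4)*(o^2) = o*(o - 4)*(o)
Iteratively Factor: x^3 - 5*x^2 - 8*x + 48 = (x - 4)*(x^2 - x - 12) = (x - 4)*(x + 3)*(x - 4)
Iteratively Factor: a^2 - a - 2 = (a - 2)*(a + 1)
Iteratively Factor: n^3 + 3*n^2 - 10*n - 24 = (n - 3)*(n^2 + 6*n + 8) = (n - 3)*(n + 2)*(n + 4)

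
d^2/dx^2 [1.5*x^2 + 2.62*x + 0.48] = 3.00000000000000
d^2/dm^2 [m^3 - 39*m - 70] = 6*m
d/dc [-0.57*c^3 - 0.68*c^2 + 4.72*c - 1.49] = -1.71*c^2 - 1.36*c + 4.72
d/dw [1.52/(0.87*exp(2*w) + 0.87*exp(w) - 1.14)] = (-2.6448*exp(w) - 1.3224)*exp(w)/(0.87*exp(2*w) + 0.87*exp(w) - 1.14)^2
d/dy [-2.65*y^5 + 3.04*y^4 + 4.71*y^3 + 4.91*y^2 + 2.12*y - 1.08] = -13.25*y^4 + 12.16*y^3 + 14.13*y^2 + 9.82*y + 2.12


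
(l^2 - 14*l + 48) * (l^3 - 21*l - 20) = l^5 - 14*l^4 + 27*l^3 + 274*l^2 - 728*l - 960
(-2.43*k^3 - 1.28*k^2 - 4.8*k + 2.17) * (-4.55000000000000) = 11.0565*k^3 + 5.824*k^2 + 21.84*k - 9.8735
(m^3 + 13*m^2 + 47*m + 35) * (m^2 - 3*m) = m^5 + 10*m^4 + 8*m^3 - 106*m^2 - 105*m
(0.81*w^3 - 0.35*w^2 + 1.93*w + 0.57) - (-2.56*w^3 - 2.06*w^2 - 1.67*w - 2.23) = 3.37*w^3 + 1.71*w^2 + 3.6*w + 2.8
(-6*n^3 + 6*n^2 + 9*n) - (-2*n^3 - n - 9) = -4*n^3 + 6*n^2 + 10*n + 9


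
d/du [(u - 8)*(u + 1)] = 2*u - 7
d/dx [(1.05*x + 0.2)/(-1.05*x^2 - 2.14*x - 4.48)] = (1.1025*x^2 + 0.42*x - 4.276)/(1.1025*x^4 + 4.494*x^3 + 13.9876*x^2 + 19.1744*x + 20.0704)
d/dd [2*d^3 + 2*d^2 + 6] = 2*d*(3*d + 2)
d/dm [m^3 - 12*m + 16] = 3*m^2 - 12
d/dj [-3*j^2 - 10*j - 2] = -6*j - 10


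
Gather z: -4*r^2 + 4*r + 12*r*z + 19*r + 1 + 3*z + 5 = -4*r^2 + 23*r + z*(12*r + 3) + 6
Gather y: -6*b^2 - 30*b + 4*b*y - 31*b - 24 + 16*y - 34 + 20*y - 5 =-6*b^2 - 61*b + y*(4*b + 36) - 63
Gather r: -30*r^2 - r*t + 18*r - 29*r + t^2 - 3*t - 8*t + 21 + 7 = -30*r^2 + r*(-t - 11) + t^2 - 11*t + 28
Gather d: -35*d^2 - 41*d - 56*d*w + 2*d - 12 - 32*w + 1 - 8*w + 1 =-35*d^2 + d*(-56*w - 39) - 40*w - 10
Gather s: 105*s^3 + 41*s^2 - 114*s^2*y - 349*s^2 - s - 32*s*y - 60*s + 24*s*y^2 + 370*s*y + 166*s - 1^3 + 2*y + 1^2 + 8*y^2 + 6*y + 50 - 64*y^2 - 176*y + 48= 105*s^3 + s^2*(-114*y - 308) + s*(24*y^2 + 338*y + 105) - 56*y^2 - 168*y + 98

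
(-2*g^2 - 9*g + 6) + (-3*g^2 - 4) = -5*g^2 - 9*g + 2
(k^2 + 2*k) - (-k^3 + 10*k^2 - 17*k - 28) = k^3 - 9*k^2 + 19*k + 28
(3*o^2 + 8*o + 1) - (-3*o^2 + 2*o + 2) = 6*o^2 + 6*o - 1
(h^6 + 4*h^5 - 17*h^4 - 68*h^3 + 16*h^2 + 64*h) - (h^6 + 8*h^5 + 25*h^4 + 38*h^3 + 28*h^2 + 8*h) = -4*h^5 - 42*h^4 - 106*h^3 - 12*h^2 + 56*h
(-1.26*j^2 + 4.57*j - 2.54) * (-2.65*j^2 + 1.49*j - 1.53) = 3.339*j^4 - 13.9879*j^3 + 15.4681*j^2 - 10.7767*j + 3.8862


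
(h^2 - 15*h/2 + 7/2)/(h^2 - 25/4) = 2*(2*h^2 - 15*h + 7)/(4*h^2 - 25)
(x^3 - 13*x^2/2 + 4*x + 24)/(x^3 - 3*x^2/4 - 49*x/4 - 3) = 2*(2*x^2 - 5*x - 12)/(4*x^2 + 13*x + 3)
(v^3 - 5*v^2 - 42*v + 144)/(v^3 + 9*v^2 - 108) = (v - 8)/(v + 6)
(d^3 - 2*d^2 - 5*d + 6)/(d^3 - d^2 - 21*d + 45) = (d^2 + d - 2)/(d^2 + 2*d - 15)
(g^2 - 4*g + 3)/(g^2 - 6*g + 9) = (g - 1)/(g - 3)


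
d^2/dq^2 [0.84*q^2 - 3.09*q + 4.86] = 1.68000000000000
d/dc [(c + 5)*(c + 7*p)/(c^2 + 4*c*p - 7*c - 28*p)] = (-(c + 5)*(c + 7*p)*(2*c + 4*p - 7) + (2*c + 7*p + 5)*(c^2 + 4*c*p - 7*c - 28*p))/(c^2 + 4*c*p - 7*c - 28*p)^2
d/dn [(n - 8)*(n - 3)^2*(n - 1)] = 4*n^3 - 45*n^2 + 142*n - 129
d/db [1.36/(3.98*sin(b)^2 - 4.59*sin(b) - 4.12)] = (6.2424 - 10.8256*sin(b))*cos(b)/(-3.98*sin(b)^2 + 4.59*sin(b) + 4.12)^2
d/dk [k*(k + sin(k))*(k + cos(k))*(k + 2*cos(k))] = -k*(k + sin(k))*(k + cos(k))*(2*sin(k) - 1) - k*(k + sin(k))*(k + 2*cos(k))*(sin(k) - 1) + k*(k + cos(k))*(k + 2*cos(k))*(cos(k) + 1) + (k + sin(k))*(k + cos(k))*(k + 2*cos(k))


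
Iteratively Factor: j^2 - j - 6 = (j - 3)*(j + 2)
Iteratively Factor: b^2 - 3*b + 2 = (b - 2)*(b - 1)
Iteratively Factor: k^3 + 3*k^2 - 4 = (k + 2)*(k^2 + k - 2) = (k + 2)^2*(k - 1)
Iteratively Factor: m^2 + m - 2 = (m - 1)*(m + 2)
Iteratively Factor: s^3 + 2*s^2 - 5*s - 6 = (s - 2)*(s^2 + 4*s + 3) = (s - 2)*(s + 3)*(s + 1)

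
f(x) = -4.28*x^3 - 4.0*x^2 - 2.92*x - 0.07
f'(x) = -12.84*x^2 - 8.0*x - 2.92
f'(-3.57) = -138.00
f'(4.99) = -362.56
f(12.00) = -8006.95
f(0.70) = -5.54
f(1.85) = -46.26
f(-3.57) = 154.11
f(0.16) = -0.66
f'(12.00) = -1947.88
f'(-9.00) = -970.96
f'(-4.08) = -184.02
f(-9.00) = 2822.33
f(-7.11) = 1356.82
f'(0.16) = -4.53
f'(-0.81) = -4.86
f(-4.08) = 235.94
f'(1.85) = -61.66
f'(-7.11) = -595.13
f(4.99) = -646.04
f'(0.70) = -14.81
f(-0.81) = 1.95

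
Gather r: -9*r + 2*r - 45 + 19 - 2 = -7*r - 28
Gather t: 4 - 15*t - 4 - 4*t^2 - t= -4*t^2 - 16*t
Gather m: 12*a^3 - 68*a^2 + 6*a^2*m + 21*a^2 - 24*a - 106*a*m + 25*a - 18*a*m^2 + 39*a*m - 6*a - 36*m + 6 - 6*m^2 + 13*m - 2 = 12*a^3 - 47*a^2 - 5*a + m^2*(-18*a - 6) + m*(6*a^2 - 67*a - 23) + 4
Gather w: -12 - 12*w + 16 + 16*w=4*w + 4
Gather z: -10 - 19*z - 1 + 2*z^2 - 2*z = 2*z^2 - 21*z - 11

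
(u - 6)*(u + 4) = u^2 - 2*u - 24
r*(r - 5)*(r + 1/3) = r^3 - 14*r^2/3 - 5*r/3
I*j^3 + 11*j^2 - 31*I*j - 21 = (j - 7*I)*(j - 3*I)*(I*j + 1)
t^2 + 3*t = t*(t + 3)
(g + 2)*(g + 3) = g^2 + 5*g + 6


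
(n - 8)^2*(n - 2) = n^3 - 18*n^2 + 96*n - 128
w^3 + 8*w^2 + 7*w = w*(w + 1)*(w + 7)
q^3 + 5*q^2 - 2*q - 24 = (q - 2)*(q + 3)*(q + 4)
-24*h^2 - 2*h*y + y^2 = (-6*h + y)*(4*h + y)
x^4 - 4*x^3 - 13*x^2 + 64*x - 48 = (x - 4)*(x - 3)*(x - 1)*(x + 4)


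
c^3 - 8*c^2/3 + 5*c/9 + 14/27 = (c - 7/3)*(c - 2/3)*(c + 1/3)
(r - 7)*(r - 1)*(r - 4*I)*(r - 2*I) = r^4 - 8*r^3 - 6*I*r^3 - r^2 + 48*I*r^2 + 64*r - 42*I*r - 56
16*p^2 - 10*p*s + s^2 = (-8*p + s)*(-2*p + s)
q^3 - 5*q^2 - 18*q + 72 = (q - 6)*(q - 3)*(q + 4)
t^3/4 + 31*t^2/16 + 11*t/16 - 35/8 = (t/4 + 1/2)*(t - 5/4)*(t + 7)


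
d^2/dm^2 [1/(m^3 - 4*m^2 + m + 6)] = 2*((4 - 3*m)*(m^3 - 4*m^2 + m + 6) + (3*m^2 - 8*m + 1)^2)/(m^3 - 4*m^2 + m + 6)^3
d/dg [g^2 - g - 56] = 2*g - 1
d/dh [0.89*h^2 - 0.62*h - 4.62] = 1.78*h - 0.62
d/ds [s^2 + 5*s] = 2*s + 5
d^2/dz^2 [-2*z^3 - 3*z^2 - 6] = -12*z - 6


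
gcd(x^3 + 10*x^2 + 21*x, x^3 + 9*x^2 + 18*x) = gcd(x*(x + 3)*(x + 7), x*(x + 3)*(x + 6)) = x^2 + 3*x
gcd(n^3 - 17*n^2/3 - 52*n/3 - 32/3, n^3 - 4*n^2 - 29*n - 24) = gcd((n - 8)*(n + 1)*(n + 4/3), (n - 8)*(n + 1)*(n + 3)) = n^2 - 7*n - 8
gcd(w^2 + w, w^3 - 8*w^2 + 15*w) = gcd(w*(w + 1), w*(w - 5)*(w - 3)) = w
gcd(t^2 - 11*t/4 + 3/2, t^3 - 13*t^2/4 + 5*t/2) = t - 2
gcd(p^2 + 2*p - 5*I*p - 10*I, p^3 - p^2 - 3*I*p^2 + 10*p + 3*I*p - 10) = p - 5*I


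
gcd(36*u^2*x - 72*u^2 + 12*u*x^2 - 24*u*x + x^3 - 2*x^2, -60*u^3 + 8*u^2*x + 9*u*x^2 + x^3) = 6*u + x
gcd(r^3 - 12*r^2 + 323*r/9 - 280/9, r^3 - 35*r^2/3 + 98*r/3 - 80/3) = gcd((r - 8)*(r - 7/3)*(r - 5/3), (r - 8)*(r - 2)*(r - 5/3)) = r^2 - 29*r/3 + 40/3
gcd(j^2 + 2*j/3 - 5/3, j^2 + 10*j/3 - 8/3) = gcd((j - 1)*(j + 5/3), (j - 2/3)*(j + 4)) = 1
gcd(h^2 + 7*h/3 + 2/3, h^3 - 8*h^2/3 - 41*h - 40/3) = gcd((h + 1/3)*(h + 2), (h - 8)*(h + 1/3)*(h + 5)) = h + 1/3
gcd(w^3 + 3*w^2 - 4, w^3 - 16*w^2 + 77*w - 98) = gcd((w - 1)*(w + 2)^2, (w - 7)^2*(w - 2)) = 1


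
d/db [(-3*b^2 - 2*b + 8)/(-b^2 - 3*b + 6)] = (7*b^2 - 20*b + 12)/(b^4 + 6*b^3 - 3*b^2 - 36*b + 36)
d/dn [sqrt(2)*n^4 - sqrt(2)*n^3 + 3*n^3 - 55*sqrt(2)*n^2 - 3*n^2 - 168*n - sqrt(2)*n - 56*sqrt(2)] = 4*sqrt(2)*n^3 - 3*sqrt(2)*n^2 + 9*n^2 - 110*sqrt(2)*n - 6*n - 168 - sqrt(2)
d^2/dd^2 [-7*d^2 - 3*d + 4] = -14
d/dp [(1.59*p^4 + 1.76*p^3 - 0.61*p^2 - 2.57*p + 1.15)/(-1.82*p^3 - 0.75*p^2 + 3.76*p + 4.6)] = (-2.8938*p^6 - 2.385*p^5 + 15.505*p^4 + 33.1364*p^3 + 26.3459*p^2 - 3.887*p - 16.146)/(3.3124*p^6 + 2.73*p^5 - 13.1239*p^4 - 22.384*p^3 + 7.2376*p^2 + 34.592*p + 21.16)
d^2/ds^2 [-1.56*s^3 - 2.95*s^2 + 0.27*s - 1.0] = -9.36*s - 5.9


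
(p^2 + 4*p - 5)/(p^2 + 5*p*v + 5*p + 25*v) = (p - 1)/(p + 5*v)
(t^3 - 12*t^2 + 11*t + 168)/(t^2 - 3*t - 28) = (t^2 - 5*t - 24)/(t + 4)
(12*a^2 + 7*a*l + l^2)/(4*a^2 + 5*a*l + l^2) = (3*a + l)/(a + l)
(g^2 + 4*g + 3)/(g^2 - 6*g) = (g^2 + 4*g + 3)/(g*(g - 6))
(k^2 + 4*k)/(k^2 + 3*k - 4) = k/(k - 1)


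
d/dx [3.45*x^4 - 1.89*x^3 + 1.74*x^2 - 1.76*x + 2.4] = 13.8*x^3 - 5.67*x^2 + 3.48*x - 1.76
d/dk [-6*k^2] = -12*k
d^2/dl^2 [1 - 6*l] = 0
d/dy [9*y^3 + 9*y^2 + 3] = 9*y*(3*y + 2)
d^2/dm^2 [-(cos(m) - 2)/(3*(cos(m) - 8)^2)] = (123*cos(m)/4 + 12*cos(2*m) + cos(3*m)/4 - 8)/(3*(cos(m) - 8)^4)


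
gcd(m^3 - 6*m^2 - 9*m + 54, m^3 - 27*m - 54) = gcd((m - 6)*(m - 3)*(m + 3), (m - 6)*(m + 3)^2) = m^2 - 3*m - 18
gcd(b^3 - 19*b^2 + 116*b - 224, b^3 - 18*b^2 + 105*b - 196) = b^2 - 11*b + 28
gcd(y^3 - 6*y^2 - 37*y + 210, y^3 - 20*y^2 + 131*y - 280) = y^2 - 12*y + 35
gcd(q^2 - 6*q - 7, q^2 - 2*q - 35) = q - 7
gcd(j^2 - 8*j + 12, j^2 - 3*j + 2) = j - 2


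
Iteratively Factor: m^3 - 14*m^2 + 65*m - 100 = (m - 4)*(m^2 - 10*m + 25) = (m - 5)*(m - 4)*(m - 5)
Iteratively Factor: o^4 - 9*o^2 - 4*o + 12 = (o - 3)*(o^3 + 3*o^2 - 4) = (o - 3)*(o + 2)*(o^2 + o - 2) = (o - 3)*(o - 1)*(o + 2)*(o + 2)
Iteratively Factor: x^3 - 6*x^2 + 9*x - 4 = (x - 1)*(x^2 - 5*x + 4) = (x - 4)*(x - 1)*(x - 1)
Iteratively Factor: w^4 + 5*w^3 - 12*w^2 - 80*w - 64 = (w + 4)*(w^3 + w^2 - 16*w - 16) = (w + 4)^2*(w^2 - 3*w - 4) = (w + 1)*(w + 4)^2*(w - 4)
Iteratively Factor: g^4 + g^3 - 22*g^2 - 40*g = (g)*(g^3 + g^2 - 22*g - 40) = g*(g + 2)*(g^2 - g - 20) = g*(g + 2)*(g + 4)*(g - 5)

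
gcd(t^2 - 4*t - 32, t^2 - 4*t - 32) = t^2 - 4*t - 32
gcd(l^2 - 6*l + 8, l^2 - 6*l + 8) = l^2 - 6*l + 8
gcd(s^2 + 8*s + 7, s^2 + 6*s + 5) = s + 1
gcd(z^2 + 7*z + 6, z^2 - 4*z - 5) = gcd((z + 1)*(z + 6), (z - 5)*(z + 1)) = z + 1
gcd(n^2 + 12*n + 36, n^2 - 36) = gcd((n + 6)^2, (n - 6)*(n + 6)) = n + 6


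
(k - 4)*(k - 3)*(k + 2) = k^3 - 5*k^2 - 2*k + 24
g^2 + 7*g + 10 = (g + 2)*(g + 5)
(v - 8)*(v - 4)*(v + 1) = v^3 - 11*v^2 + 20*v + 32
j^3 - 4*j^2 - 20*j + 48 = (j - 6)*(j - 2)*(j + 4)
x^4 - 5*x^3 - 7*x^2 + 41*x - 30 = (x - 5)*(x - 2)*(x - 1)*(x + 3)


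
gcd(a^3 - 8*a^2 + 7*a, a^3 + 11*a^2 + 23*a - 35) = a - 1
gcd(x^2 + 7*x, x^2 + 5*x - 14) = x + 7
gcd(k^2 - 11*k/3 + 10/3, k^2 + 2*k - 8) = k - 2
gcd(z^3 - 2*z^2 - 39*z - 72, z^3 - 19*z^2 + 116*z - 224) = z - 8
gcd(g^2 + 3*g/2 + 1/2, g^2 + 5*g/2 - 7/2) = 1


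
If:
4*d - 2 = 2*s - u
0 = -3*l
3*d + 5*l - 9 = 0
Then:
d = 3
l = 0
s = u/2 + 5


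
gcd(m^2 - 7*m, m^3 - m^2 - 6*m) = m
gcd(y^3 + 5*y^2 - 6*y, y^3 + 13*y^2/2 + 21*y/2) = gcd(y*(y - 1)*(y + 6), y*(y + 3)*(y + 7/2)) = y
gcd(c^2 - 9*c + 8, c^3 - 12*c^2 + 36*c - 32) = c - 8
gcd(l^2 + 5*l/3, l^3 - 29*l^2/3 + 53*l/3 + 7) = 1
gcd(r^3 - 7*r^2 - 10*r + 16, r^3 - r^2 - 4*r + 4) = r^2 + r - 2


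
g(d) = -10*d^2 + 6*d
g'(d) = 6 - 20*d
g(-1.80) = -43.20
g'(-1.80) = 42.00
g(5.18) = -237.24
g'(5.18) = -97.60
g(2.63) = -53.39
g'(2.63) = -46.60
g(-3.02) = -109.32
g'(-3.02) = 66.40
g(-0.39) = -3.86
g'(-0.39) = 13.80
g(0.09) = 0.46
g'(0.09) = 4.20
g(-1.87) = -46.19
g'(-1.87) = 43.40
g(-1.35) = -26.32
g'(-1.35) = 33.00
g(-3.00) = -108.00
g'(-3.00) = 66.00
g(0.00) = 0.00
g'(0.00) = 6.00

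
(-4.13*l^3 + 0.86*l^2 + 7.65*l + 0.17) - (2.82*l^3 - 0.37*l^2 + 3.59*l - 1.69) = -6.95*l^3 + 1.23*l^2 + 4.06*l + 1.86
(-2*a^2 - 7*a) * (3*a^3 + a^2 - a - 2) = -6*a^5 - 23*a^4 - 5*a^3 + 11*a^2 + 14*a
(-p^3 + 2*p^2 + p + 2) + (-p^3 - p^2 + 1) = -2*p^3 + p^2 + p + 3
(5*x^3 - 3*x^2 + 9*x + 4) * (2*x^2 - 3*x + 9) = 10*x^5 - 21*x^4 + 72*x^3 - 46*x^2 + 69*x + 36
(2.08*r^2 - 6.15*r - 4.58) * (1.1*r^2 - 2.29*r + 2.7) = 2.288*r^4 - 11.5282*r^3 + 14.6615*r^2 - 6.1168*r - 12.366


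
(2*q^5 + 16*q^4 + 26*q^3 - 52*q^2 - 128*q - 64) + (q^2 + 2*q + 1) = 2*q^5 + 16*q^4 + 26*q^3 - 51*q^2 - 126*q - 63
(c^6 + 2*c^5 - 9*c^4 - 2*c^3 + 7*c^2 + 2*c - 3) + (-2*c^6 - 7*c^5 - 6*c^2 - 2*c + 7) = -c^6 - 5*c^5 - 9*c^4 - 2*c^3 + c^2 + 4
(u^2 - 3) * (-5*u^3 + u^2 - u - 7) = -5*u^5 + u^4 + 14*u^3 - 10*u^2 + 3*u + 21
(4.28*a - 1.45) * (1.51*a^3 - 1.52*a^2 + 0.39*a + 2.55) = 6.4628*a^4 - 8.6951*a^3 + 3.8732*a^2 + 10.3485*a - 3.6975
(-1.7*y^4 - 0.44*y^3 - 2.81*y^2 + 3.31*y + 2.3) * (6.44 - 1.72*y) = 2.924*y^5 - 10.1912*y^4 + 1.9996*y^3 - 23.7896*y^2 + 17.3604*y + 14.812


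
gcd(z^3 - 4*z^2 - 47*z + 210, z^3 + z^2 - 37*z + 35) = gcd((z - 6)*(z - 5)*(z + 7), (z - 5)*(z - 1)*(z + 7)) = z^2 + 2*z - 35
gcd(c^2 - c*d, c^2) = c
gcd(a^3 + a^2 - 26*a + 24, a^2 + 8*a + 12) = a + 6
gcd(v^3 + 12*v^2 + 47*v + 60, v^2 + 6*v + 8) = v + 4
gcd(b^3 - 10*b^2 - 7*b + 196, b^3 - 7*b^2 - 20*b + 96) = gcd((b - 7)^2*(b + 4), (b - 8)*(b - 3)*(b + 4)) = b + 4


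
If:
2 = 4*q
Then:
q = 1/2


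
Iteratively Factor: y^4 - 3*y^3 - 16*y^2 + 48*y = (y - 4)*(y^3 + y^2 - 12*y) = (y - 4)*(y + 4)*(y^2 - 3*y) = y*(y - 4)*(y + 4)*(y - 3)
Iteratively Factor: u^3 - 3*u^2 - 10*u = (u)*(u^2 - 3*u - 10) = u*(u + 2)*(u - 5)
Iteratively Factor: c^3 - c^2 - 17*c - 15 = (c + 3)*(c^2 - 4*c - 5) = (c + 1)*(c + 3)*(c - 5)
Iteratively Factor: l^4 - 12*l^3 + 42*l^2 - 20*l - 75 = (l - 5)*(l^3 - 7*l^2 + 7*l + 15) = (l - 5)*(l + 1)*(l^2 - 8*l + 15) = (l - 5)^2*(l + 1)*(l - 3)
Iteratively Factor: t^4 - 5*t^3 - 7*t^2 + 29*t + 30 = (t - 3)*(t^3 - 2*t^2 - 13*t - 10) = (t - 3)*(t + 1)*(t^2 - 3*t - 10) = (t - 5)*(t - 3)*(t + 1)*(t + 2)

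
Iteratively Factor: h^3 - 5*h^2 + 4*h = (h - 4)*(h^2 - h) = (h - 4)*(h - 1)*(h)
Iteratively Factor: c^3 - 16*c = (c - 4)*(c^2 + 4*c) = (c - 4)*(c + 4)*(c)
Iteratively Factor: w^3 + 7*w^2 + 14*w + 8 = (w + 2)*(w^2 + 5*w + 4) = (w + 2)*(w + 4)*(w + 1)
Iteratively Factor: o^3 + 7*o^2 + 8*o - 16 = (o + 4)*(o^2 + 3*o - 4) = (o + 4)^2*(o - 1)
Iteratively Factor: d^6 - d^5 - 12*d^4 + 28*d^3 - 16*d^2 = (d - 2)*(d^5 + d^4 - 10*d^3 + 8*d^2) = (d - 2)^2*(d^4 + 3*d^3 - 4*d^2) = (d - 2)^2*(d - 1)*(d^3 + 4*d^2) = (d - 2)^2*(d - 1)*(d + 4)*(d^2) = d*(d - 2)^2*(d - 1)*(d + 4)*(d)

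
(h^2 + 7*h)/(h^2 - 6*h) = (h + 7)/(h - 6)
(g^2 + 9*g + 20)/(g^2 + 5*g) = (g + 4)/g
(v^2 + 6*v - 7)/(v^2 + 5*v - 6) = (v + 7)/(v + 6)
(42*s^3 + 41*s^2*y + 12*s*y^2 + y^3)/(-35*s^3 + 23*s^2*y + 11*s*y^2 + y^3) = (6*s^2 + 5*s*y + y^2)/(-5*s^2 + 4*s*y + y^2)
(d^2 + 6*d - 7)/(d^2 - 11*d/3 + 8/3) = 3*(d + 7)/(3*d - 8)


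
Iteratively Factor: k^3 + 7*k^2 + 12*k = (k)*(k^2 + 7*k + 12) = k*(k + 3)*(k + 4)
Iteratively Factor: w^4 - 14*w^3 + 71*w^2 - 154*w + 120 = (w - 4)*(w^3 - 10*w^2 + 31*w - 30) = (w - 5)*(w - 4)*(w^2 - 5*w + 6) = (w - 5)*(w - 4)*(w - 2)*(w - 3)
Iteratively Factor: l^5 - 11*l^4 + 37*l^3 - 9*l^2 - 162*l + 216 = (l - 3)*(l^4 - 8*l^3 + 13*l^2 + 30*l - 72) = (l - 3)^2*(l^3 - 5*l^2 - 2*l + 24) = (l - 4)*(l - 3)^2*(l^2 - l - 6) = (l - 4)*(l - 3)^2*(l + 2)*(l - 3)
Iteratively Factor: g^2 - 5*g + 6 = (g - 2)*(g - 3)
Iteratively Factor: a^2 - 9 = (a + 3)*(a - 3)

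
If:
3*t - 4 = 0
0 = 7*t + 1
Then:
No Solution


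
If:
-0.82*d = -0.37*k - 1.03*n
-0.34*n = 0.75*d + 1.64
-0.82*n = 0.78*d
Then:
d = -3.84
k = -18.70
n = 3.66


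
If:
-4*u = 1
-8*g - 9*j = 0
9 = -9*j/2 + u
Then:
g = 37/16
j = -37/18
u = -1/4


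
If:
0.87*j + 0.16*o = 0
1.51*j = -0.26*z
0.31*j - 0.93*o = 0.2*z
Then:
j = 0.00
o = 0.00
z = 0.00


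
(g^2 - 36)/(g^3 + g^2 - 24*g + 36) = (g - 6)/(g^2 - 5*g + 6)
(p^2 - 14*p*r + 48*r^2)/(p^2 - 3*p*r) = (p^2 - 14*p*r + 48*r^2)/(p*(p - 3*r))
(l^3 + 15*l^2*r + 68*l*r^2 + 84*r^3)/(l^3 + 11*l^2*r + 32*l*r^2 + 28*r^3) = (l + 6*r)/(l + 2*r)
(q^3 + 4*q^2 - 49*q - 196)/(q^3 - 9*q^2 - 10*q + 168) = (q + 7)/(q - 6)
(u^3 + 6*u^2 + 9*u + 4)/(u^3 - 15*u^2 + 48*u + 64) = (u^2 + 5*u + 4)/(u^2 - 16*u + 64)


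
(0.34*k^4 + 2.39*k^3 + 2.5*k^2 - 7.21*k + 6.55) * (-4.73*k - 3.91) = -1.6082*k^5 - 12.6341*k^4 - 21.1699*k^3 + 24.3283*k^2 - 2.7904*k - 25.6105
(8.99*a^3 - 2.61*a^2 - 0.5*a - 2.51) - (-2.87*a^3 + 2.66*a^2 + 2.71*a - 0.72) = 11.86*a^3 - 5.27*a^2 - 3.21*a - 1.79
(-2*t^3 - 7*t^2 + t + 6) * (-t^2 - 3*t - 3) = 2*t^5 + 13*t^4 + 26*t^3 + 12*t^2 - 21*t - 18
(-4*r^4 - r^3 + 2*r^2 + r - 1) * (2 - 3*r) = 12*r^5 - 5*r^4 - 8*r^3 + r^2 + 5*r - 2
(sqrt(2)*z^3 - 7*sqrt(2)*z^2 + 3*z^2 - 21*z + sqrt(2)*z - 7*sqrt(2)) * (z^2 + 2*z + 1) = sqrt(2)*z^5 - 5*sqrt(2)*z^4 + 3*z^4 - 12*sqrt(2)*z^3 - 15*z^3 - 39*z^2 - 12*sqrt(2)*z^2 - 21*z - 13*sqrt(2)*z - 7*sqrt(2)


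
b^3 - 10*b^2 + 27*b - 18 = (b - 6)*(b - 3)*(b - 1)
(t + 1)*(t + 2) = t^2 + 3*t + 2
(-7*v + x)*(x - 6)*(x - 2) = -7*v*x^2 + 56*v*x - 84*v + x^3 - 8*x^2 + 12*x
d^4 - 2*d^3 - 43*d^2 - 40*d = d*(d - 8)*(d + 1)*(d + 5)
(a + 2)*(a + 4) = a^2 + 6*a + 8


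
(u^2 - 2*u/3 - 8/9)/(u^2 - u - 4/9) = (3*u + 2)/(3*u + 1)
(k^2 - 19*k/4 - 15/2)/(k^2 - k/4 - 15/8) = 2*(k - 6)/(2*k - 3)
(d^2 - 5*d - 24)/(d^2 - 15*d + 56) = (d + 3)/(d - 7)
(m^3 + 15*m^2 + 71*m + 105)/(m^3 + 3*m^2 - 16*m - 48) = (m^2 + 12*m + 35)/(m^2 - 16)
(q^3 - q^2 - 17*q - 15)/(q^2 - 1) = (q^2 - 2*q - 15)/(q - 1)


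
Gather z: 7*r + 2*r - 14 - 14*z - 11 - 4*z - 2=9*r - 18*z - 27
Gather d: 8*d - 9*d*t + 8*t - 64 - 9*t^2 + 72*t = d*(8 - 9*t) - 9*t^2 + 80*t - 64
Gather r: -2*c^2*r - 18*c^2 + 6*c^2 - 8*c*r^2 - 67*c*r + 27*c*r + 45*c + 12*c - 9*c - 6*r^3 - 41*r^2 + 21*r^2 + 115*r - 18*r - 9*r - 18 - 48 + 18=-12*c^2 + 48*c - 6*r^3 + r^2*(-8*c - 20) + r*(-2*c^2 - 40*c + 88) - 48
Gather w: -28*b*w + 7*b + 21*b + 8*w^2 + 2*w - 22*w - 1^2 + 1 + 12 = 28*b + 8*w^2 + w*(-28*b - 20) + 12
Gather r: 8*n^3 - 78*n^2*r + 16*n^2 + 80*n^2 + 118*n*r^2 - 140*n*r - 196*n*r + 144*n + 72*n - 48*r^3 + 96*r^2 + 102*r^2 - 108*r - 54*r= 8*n^3 + 96*n^2 + 216*n - 48*r^3 + r^2*(118*n + 198) + r*(-78*n^2 - 336*n - 162)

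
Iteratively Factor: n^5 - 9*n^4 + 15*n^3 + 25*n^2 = (n - 5)*(n^4 - 4*n^3 - 5*n^2) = (n - 5)*(n + 1)*(n^3 - 5*n^2) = n*(n - 5)*(n + 1)*(n^2 - 5*n) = n*(n - 5)^2*(n + 1)*(n)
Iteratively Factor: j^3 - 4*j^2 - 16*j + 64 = (j - 4)*(j^2 - 16) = (j - 4)*(j + 4)*(j - 4)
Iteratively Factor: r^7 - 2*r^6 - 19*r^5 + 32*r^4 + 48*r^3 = (r - 4)*(r^6 + 2*r^5 - 11*r^4 - 12*r^3) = r*(r - 4)*(r^5 + 2*r^4 - 11*r^3 - 12*r^2) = r^2*(r - 4)*(r^4 + 2*r^3 - 11*r^2 - 12*r) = r^2*(r - 4)*(r - 3)*(r^3 + 5*r^2 + 4*r) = r^2*(r - 4)*(r - 3)*(r + 1)*(r^2 + 4*r) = r^3*(r - 4)*(r - 3)*(r + 1)*(r + 4)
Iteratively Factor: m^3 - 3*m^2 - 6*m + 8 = (m - 4)*(m^2 + m - 2) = (m - 4)*(m - 1)*(m + 2)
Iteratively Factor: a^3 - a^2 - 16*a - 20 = (a + 2)*(a^2 - 3*a - 10) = (a - 5)*(a + 2)*(a + 2)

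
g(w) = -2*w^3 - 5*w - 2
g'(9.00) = -491.00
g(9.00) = -1505.00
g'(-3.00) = -59.00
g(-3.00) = 67.00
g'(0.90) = -9.86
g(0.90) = -7.96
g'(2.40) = -39.56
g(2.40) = -41.65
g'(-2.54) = -43.71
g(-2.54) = 43.47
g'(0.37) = -5.82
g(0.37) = -3.95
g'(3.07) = -61.55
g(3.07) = -75.22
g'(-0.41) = -6.01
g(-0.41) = 0.19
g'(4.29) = -115.42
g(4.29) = -181.36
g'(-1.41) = -16.93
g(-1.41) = 10.66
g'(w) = -6*w^2 - 5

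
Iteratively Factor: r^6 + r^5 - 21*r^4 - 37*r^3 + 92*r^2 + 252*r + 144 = (r + 1)*(r^5 - 21*r^3 - 16*r^2 + 108*r + 144) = (r + 1)*(r + 3)*(r^4 - 3*r^3 - 12*r^2 + 20*r + 48) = (r - 4)*(r + 1)*(r + 3)*(r^3 + r^2 - 8*r - 12) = (r - 4)*(r + 1)*(r + 2)*(r + 3)*(r^2 - r - 6) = (r - 4)*(r - 3)*(r + 1)*(r + 2)*(r + 3)*(r + 2)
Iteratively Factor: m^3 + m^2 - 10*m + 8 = (m - 2)*(m^2 + 3*m - 4) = (m - 2)*(m + 4)*(m - 1)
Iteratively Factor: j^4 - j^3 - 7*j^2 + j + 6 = (j - 3)*(j^3 + 2*j^2 - j - 2) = (j - 3)*(j + 1)*(j^2 + j - 2) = (j - 3)*(j - 1)*(j + 1)*(j + 2)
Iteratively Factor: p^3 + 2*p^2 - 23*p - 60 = (p + 3)*(p^2 - p - 20) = (p - 5)*(p + 3)*(p + 4)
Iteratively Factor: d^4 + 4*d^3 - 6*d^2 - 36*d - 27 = (d - 3)*(d^3 + 7*d^2 + 15*d + 9) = (d - 3)*(d + 3)*(d^2 + 4*d + 3) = (d - 3)*(d + 1)*(d + 3)*(d + 3)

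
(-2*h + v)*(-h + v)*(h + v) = 2*h^3 - h^2*v - 2*h*v^2 + v^3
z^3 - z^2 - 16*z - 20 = (z - 5)*(z + 2)^2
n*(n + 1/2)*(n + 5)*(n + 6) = n^4 + 23*n^3/2 + 71*n^2/2 + 15*n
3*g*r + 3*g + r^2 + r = (3*g + r)*(r + 1)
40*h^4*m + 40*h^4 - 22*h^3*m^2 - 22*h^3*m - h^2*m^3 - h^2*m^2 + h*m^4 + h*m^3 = (-4*h + m)*(-2*h + m)*(5*h + m)*(h*m + h)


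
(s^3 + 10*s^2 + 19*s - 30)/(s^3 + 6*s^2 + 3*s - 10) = (s + 6)/(s + 2)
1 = 1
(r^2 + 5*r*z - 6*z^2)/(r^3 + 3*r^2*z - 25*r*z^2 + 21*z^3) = (-r - 6*z)/(-r^2 - 4*r*z + 21*z^2)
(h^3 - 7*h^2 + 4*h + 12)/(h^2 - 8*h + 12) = h + 1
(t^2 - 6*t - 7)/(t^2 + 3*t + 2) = (t - 7)/(t + 2)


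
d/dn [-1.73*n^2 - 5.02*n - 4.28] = -3.46*n - 5.02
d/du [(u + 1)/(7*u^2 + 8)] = (7*u^2 - 14*u*(u + 1) + 8)/(7*u^2 + 8)^2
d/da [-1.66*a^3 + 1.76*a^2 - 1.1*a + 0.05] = -4.98*a^2 + 3.52*a - 1.1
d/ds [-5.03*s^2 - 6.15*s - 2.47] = -10.06*s - 6.15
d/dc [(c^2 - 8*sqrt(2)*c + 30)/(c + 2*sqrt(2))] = (c^2 + 4*sqrt(2)*c - 62)/(c^2 + 4*sqrt(2)*c + 8)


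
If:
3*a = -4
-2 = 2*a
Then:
No Solution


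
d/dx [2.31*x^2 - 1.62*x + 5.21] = 4.62*x - 1.62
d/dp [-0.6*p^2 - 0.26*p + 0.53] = -1.2*p - 0.26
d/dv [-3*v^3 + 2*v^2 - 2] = v*(4 - 9*v)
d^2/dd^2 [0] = 0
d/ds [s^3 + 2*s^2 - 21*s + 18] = 3*s^2 + 4*s - 21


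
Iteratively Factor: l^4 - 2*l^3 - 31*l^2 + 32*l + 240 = (l - 5)*(l^3 + 3*l^2 - 16*l - 48) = (l - 5)*(l + 3)*(l^2 - 16) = (l - 5)*(l - 4)*(l + 3)*(l + 4)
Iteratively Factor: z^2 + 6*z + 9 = (z + 3)*(z + 3)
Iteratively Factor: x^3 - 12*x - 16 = (x + 2)*(x^2 - 2*x - 8) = (x - 4)*(x + 2)*(x + 2)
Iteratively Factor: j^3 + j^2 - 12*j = (j - 3)*(j^2 + 4*j) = j*(j - 3)*(j + 4)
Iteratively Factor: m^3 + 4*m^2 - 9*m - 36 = (m - 3)*(m^2 + 7*m + 12) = (m - 3)*(m + 4)*(m + 3)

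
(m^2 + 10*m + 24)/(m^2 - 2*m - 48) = (m + 4)/(m - 8)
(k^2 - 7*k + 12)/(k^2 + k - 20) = (k - 3)/(k + 5)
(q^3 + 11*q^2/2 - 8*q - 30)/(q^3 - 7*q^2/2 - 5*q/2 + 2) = (2*q^3 + 11*q^2 - 16*q - 60)/(2*q^3 - 7*q^2 - 5*q + 4)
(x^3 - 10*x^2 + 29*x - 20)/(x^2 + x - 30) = (x^2 - 5*x + 4)/(x + 6)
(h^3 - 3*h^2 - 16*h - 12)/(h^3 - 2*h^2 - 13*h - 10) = (h - 6)/(h - 5)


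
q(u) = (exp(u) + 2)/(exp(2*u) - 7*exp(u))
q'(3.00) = -0.14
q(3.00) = 0.08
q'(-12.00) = 46501.37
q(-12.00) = -46501.55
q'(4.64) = -0.01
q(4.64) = 0.01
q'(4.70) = -0.01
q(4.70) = 0.01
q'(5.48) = -0.00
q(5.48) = 0.00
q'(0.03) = 0.24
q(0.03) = -0.49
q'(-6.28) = 152.51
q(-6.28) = -152.69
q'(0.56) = 0.08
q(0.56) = -0.41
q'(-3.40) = 8.56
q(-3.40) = -8.75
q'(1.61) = -1.56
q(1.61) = -0.70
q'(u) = (exp(u) + 2)*(-2*exp(2*u) + 7*exp(u))/(exp(2*u) - 7*exp(u))^2 + exp(u)/(exp(2*u) - 7*exp(u))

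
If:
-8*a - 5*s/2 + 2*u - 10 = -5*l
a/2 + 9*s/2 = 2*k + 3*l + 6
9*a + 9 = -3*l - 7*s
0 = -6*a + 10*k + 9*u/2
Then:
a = 429*u/1763 - 2940/1763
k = -10719*u/35260 - 1764/1763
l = -1213*u/8815 - 347/1763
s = 1662/1763 - 2238*u/8815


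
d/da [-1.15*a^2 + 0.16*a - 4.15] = 0.16 - 2.3*a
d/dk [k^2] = 2*k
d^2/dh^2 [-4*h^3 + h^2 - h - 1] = 2 - 24*h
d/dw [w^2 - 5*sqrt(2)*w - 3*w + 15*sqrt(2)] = 2*w - 5*sqrt(2) - 3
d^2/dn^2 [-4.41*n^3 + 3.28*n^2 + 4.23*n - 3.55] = 6.56 - 26.46*n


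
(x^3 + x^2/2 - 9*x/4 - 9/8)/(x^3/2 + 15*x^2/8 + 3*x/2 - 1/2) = (8*x^3 + 4*x^2 - 18*x - 9)/(4*x^3 + 15*x^2 + 12*x - 4)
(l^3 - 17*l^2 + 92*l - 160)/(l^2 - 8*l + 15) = (l^2 - 12*l + 32)/(l - 3)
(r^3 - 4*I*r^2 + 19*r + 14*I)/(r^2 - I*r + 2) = (r^2 - 5*I*r + 14)/(r - 2*I)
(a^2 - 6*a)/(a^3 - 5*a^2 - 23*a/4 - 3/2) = 4*a/(4*a^2 + 4*a + 1)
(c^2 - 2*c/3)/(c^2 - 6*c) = (c - 2/3)/(c - 6)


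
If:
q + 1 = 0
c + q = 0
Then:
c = 1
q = -1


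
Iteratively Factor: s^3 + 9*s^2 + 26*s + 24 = (s + 2)*(s^2 + 7*s + 12) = (s + 2)*(s + 4)*(s + 3)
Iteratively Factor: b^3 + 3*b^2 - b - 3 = (b + 1)*(b^2 + 2*b - 3) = (b + 1)*(b + 3)*(b - 1)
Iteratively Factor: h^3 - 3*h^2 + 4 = (h - 2)*(h^2 - h - 2) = (h - 2)^2*(h + 1)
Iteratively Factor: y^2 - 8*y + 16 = (y - 4)*(y - 4)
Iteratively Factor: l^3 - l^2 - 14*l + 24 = (l - 2)*(l^2 + l - 12) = (l - 2)*(l + 4)*(l - 3)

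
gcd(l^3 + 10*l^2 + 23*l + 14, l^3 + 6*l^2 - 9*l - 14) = l^2 + 8*l + 7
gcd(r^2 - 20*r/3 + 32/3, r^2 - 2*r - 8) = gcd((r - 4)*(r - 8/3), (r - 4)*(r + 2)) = r - 4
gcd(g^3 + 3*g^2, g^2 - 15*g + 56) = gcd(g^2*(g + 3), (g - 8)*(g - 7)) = 1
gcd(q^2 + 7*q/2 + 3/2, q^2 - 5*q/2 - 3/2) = q + 1/2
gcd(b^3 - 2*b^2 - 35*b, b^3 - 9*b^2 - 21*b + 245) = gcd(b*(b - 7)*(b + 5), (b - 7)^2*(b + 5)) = b^2 - 2*b - 35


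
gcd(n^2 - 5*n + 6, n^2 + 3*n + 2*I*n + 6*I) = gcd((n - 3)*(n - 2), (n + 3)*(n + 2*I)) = 1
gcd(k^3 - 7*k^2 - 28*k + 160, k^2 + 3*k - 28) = k - 4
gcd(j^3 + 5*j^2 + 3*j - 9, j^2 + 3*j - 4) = j - 1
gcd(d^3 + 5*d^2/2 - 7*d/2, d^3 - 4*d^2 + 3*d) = d^2 - d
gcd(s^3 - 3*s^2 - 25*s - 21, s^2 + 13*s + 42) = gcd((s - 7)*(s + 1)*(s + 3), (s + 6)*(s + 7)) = 1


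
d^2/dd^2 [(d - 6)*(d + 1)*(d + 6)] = 6*d + 2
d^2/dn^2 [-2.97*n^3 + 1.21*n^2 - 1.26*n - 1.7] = 2.42 - 17.82*n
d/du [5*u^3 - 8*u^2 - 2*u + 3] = 15*u^2 - 16*u - 2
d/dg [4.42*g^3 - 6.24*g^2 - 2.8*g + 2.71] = 13.26*g^2 - 12.48*g - 2.8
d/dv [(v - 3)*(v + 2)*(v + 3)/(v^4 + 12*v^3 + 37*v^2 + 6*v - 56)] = (-v^4 + 44*v^2 + 124*v + 153)/(v^6 + 20*v^5 + 134*v^4 + 284*v^3 - 271*v^2 - 952*v + 784)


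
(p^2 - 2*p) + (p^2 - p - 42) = 2*p^2 - 3*p - 42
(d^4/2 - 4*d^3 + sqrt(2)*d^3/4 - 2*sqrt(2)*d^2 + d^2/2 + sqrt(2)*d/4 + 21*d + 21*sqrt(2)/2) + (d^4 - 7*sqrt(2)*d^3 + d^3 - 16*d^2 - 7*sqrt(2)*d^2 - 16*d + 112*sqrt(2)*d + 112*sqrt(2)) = 3*d^4/2 - 27*sqrt(2)*d^3/4 - 3*d^3 - 31*d^2/2 - 9*sqrt(2)*d^2 + 5*d + 449*sqrt(2)*d/4 + 245*sqrt(2)/2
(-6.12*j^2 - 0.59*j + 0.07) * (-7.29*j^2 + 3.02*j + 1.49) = 44.6148*j^4 - 14.1813*j^3 - 11.4109*j^2 - 0.6677*j + 0.1043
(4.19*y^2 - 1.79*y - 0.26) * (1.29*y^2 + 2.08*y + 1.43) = 5.4051*y^4 + 6.4061*y^3 + 1.9331*y^2 - 3.1005*y - 0.3718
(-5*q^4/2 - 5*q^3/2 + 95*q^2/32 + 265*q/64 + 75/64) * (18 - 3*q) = 15*q^5/2 - 75*q^4/2 - 1725*q^3/32 + 2625*q^2/64 + 4545*q/64 + 675/32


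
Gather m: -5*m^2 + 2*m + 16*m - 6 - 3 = -5*m^2 + 18*m - 9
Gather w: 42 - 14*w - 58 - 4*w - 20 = -18*w - 36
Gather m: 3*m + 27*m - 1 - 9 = 30*m - 10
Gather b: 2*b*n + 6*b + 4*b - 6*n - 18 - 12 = b*(2*n + 10) - 6*n - 30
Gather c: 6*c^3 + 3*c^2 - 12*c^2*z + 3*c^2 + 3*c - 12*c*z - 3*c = 6*c^3 + c^2*(6 - 12*z) - 12*c*z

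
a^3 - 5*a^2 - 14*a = a*(a - 7)*(a + 2)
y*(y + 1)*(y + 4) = y^3 + 5*y^2 + 4*y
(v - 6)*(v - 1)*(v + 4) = v^3 - 3*v^2 - 22*v + 24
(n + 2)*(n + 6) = n^2 + 8*n + 12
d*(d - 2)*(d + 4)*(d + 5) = d^4 + 7*d^3 + 2*d^2 - 40*d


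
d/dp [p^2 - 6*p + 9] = 2*p - 6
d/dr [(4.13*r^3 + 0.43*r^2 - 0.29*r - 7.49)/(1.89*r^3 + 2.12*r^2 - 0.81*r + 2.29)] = (3.5527136788005e-15*r^5 + 7.94290000000001*r^4 - 5.5944*r^3 + 71.1079*r^2 + 33.727*r - 6.731)/(3.5721*r^6 + 8.0136*r^5 + 1.4326*r^4 + 5.2218*r^3 + 10.3657*r^2 - 3.7098*r + 5.2441)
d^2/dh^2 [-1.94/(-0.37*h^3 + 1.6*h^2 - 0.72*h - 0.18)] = ((6.208 - 4.3068*h)*(0.37*h^3 - 1.6*h^2 + 0.72*h + 0.18) + 1.94*(1.11*h^2 - 3.2*h + 0.72)*(2.22*h^2 - 6.4*h + 1.44))/(0.37*h^3 - 1.6*h^2 + 0.72*h + 0.18)^3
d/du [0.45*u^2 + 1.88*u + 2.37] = 0.9*u + 1.88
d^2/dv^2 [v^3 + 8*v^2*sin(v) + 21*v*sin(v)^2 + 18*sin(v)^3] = -8*v^2*sin(v) + 32*v*cos(v) + 42*v*cos(2*v) + 6*v + 5*sin(v)/2 + 42*sin(2*v) + 81*sin(3*v)/2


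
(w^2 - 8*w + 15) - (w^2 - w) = 15 - 7*w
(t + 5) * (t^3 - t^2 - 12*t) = t^4 + 4*t^3 - 17*t^2 - 60*t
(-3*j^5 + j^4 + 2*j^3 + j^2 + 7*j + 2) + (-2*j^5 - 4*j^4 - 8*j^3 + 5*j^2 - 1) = -5*j^5 - 3*j^4 - 6*j^3 + 6*j^2 + 7*j + 1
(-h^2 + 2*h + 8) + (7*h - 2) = -h^2 + 9*h + 6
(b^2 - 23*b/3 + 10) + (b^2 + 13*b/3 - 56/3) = 2*b^2 - 10*b/3 - 26/3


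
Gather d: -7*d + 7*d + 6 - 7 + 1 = 0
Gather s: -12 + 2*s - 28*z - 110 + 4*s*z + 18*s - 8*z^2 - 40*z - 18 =s*(4*z + 20) - 8*z^2 - 68*z - 140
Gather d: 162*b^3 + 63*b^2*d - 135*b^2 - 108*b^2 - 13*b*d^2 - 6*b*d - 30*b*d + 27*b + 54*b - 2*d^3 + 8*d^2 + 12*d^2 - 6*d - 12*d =162*b^3 - 243*b^2 + 81*b - 2*d^3 + d^2*(20 - 13*b) + d*(63*b^2 - 36*b - 18)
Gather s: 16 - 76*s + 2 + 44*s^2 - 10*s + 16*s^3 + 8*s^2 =16*s^3 + 52*s^2 - 86*s + 18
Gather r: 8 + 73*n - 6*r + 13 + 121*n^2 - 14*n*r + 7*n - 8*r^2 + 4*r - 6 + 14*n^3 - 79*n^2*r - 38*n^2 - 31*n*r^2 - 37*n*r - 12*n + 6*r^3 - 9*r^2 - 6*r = 14*n^3 + 83*n^2 + 68*n + 6*r^3 + r^2*(-31*n - 17) + r*(-79*n^2 - 51*n - 8) + 15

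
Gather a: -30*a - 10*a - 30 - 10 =-40*a - 40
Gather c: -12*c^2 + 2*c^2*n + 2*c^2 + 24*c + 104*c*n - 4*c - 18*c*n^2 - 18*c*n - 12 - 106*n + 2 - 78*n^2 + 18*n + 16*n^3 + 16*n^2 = c^2*(2*n - 10) + c*(-18*n^2 + 86*n + 20) + 16*n^3 - 62*n^2 - 88*n - 10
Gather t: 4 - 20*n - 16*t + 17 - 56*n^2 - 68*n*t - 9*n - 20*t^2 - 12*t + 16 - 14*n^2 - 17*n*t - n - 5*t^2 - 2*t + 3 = -70*n^2 - 30*n - 25*t^2 + t*(-85*n - 30) + 40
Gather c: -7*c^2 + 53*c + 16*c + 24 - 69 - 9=-7*c^2 + 69*c - 54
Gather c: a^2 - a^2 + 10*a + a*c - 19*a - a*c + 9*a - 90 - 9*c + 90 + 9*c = 0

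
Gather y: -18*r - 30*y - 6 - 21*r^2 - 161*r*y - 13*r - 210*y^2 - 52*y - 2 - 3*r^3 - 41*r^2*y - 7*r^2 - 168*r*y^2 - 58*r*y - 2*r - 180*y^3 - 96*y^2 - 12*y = -3*r^3 - 28*r^2 - 33*r - 180*y^3 + y^2*(-168*r - 306) + y*(-41*r^2 - 219*r - 94) - 8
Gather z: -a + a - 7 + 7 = 0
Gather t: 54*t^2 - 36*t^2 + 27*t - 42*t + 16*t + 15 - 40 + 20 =18*t^2 + t - 5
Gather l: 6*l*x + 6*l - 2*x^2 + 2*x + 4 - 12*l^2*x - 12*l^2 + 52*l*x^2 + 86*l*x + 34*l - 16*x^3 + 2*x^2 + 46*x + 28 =l^2*(-12*x - 12) + l*(52*x^2 + 92*x + 40) - 16*x^3 + 48*x + 32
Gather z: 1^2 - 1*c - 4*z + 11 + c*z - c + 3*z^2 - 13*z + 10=-2*c + 3*z^2 + z*(c - 17) + 22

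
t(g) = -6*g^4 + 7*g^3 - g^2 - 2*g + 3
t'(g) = -24*g^3 + 21*g^2 - 2*g - 2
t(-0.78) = -1.59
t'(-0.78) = 23.73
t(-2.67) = -436.96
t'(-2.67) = 609.87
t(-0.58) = 1.78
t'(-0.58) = 10.91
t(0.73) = 2.03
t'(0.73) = -1.61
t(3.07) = -343.00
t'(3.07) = -504.64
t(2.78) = -218.26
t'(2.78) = -360.90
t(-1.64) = -70.69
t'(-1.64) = 163.62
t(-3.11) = -772.31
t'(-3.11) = 929.26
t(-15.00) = -327567.00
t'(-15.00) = 85753.00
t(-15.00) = -327567.00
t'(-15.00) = 85753.00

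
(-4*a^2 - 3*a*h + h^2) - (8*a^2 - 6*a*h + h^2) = -12*a^2 + 3*a*h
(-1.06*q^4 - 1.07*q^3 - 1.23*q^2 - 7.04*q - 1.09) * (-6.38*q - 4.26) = 6.7628*q^5 + 11.3422*q^4 + 12.4056*q^3 + 50.155*q^2 + 36.9446*q + 4.6434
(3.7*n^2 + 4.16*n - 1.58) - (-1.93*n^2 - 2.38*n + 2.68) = 5.63*n^2 + 6.54*n - 4.26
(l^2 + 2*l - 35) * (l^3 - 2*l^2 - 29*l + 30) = l^5 - 68*l^3 + 42*l^2 + 1075*l - 1050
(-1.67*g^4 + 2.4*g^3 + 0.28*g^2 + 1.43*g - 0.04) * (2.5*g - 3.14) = -4.175*g^5 + 11.2438*g^4 - 6.836*g^3 + 2.6958*g^2 - 4.5902*g + 0.1256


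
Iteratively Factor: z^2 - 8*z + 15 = (z - 3)*(z - 5)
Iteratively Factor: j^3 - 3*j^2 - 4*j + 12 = (j - 3)*(j^2 - 4) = (j - 3)*(j - 2)*(j + 2)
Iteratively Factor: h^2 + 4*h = (h + 4)*(h)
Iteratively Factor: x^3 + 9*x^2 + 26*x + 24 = (x + 4)*(x^2 + 5*x + 6) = (x + 2)*(x + 4)*(x + 3)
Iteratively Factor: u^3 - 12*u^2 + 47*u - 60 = (u - 3)*(u^2 - 9*u + 20) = (u - 5)*(u - 3)*(u - 4)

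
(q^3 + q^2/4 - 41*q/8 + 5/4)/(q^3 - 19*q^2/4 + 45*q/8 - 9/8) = (2*q^2 + q - 10)/(2*q^2 - 9*q + 9)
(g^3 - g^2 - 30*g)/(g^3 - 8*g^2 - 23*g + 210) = g/(g - 7)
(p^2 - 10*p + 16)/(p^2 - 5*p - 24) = (p - 2)/(p + 3)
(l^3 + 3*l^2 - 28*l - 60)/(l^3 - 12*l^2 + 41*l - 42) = (l^3 + 3*l^2 - 28*l - 60)/(l^3 - 12*l^2 + 41*l - 42)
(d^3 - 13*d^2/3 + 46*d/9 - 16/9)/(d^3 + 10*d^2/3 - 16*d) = (3*d^2 - 5*d + 2)/(3*d*(d + 6))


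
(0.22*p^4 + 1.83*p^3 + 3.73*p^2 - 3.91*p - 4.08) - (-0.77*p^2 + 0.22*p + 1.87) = 0.22*p^4 + 1.83*p^3 + 4.5*p^2 - 4.13*p - 5.95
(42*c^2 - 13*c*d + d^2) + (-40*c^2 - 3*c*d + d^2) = 2*c^2 - 16*c*d + 2*d^2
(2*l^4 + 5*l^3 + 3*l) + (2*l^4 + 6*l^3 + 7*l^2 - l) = 4*l^4 + 11*l^3 + 7*l^2 + 2*l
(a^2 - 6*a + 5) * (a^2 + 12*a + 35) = a^4 + 6*a^3 - 32*a^2 - 150*a + 175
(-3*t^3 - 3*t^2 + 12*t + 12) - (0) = -3*t^3 - 3*t^2 + 12*t + 12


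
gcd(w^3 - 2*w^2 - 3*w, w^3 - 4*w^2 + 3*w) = w^2 - 3*w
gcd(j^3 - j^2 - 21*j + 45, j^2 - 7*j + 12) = j - 3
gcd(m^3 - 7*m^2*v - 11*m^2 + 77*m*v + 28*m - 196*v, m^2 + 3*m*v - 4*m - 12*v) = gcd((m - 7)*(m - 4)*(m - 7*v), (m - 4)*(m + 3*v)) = m - 4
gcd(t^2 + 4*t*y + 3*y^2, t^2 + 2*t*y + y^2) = t + y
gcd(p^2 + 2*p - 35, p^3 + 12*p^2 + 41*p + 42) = p + 7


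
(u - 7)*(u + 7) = u^2 - 49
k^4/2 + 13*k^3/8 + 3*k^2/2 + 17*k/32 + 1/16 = (k/2 + 1/4)*(k + 1/4)*(k + 1/2)*(k + 2)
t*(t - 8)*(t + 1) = t^3 - 7*t^2 - 8*t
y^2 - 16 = (y - 4)*(y + 4)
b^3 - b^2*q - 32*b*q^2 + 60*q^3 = (b - 5*q)*(b - 2*q)*(b + 6*q)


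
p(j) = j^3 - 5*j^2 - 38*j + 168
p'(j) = 3*j^2 - 10*j - 38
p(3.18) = 28.76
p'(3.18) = -39.46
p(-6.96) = -146.88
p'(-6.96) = 176.92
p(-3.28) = 203.56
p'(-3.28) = 27.08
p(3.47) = 17.72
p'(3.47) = -36.58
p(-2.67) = 214.78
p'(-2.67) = 10.09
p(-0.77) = 193.84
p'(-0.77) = -28.52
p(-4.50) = 146.62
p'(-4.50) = 67.75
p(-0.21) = 175.75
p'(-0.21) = -35.77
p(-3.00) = 210.00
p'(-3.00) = 19.00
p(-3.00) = 210.00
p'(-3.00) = 19.00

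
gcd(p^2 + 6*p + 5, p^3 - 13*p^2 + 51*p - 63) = 1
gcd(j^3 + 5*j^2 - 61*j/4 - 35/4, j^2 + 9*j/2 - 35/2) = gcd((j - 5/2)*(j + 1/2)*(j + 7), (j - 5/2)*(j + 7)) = j^2 + 9*j/2 - 35/2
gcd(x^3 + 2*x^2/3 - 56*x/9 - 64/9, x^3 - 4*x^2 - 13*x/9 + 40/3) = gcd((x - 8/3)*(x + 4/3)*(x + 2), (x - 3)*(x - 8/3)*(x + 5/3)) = x - 8/3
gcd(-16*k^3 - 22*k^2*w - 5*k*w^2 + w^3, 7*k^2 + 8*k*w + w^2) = k + w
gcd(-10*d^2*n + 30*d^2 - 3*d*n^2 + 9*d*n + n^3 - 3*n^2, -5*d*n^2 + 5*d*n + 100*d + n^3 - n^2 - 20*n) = 5*d - n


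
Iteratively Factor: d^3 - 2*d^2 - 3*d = (d - 3)*(d^2 + d) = d*(d - 3)*(d + 1)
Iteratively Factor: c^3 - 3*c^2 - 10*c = (c + 2)*(c^2 - 5*c) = c*(c + 2)*(c - 5)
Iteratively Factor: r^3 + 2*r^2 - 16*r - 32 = (r + 2)*(r^2 - 16) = (r + 2)*(r + 4)*(r - 4)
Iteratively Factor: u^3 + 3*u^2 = (u)*(u^2 + 3*u) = u^2*(u + 3)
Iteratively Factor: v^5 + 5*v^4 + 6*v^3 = (v + 2)*(v^4 + 3*v^3) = (v + 2)*(v + 3)*(v^3) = v*(v + 2)*(v + 3)*(v^2) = v^2*(v + 2)*(v + 3)*(v)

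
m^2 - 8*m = m*(m - 8)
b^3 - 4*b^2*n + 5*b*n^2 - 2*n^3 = (b - 2*n)*(b - n)^2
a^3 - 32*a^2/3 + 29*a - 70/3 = (a - 7)*(a - 2)*(a - 5/3)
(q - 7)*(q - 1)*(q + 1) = q^3 - 7*q^2 - q + 7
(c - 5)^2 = c^2 - 10*c + 25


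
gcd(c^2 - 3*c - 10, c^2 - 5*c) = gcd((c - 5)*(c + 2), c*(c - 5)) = c - 5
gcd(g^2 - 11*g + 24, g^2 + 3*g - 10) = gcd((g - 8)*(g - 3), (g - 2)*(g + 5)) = 1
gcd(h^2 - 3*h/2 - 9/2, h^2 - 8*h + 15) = h - 3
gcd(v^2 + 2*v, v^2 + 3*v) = v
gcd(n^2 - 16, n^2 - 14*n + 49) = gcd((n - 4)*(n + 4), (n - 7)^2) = 1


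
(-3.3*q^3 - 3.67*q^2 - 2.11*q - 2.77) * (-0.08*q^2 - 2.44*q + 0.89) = 0.264*q^5 + 8.3456*q^4 + 6.1866*q^3 + 2.1037*q^2 + 4.8809*q - 2.4653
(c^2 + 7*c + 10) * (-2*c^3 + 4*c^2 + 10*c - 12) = -2*c^5 - 10*c^4 + 18*c^3 + 98*c^2 + 16*c - 120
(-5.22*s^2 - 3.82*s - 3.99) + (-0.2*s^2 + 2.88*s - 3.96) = -5.42*s^2 - 0.94*s - 7.95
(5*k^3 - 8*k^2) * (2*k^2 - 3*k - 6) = 10*k^5 - 31*k^4 - 6*k^3 + 48*k^2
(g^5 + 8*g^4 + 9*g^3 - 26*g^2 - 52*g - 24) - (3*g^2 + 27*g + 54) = g^5 + 8*g^4 + 9*g^3 - 29*g^2 - 79*g - 78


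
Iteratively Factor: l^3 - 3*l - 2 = (l + 1)*(l^2 - l - 2) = (l + 1)^2*(l - 2)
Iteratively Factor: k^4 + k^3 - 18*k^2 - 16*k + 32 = (k - 1)*(k^3 + 2*k^2 - 16*k - 32) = (k - 1)*(k + 4)*(k^2 - 2*k - 8) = (k - 4)*(k - 1)*(k + 4)*(k + 2)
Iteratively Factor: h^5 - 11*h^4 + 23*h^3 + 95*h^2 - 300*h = (h)*(h^4 - 11*h^3 + 23*h^2 + 95*h - 300) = h*(h + 3)*(h^3 - 14*h^2 + 65*h - 100) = h*(h - 5)*(h + 3)*(h^2 - 9*h + 20) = h*(h - 5)^2*(h + 3)*(h - 4)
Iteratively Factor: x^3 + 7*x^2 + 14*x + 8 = (x + 2)*(x^2 + 5*x + 4) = (x + 1)*(x + 2)*(x + 4)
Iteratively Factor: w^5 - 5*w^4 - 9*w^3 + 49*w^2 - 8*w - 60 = (w + 1)*(w^4 - 6*w^3 - 3*w^2 + 52*w - 60) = (w + 1)*(w + 3)*(w^3 - 9*w^2 + 24*w - 20) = (w - 2)*(w + 1)*(w + 3)*(w^2 - 7*w + 10) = (w - 2)^2*(w + 1)*(w + 3)*(w - 5)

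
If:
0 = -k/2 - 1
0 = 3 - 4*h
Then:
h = 3/4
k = -2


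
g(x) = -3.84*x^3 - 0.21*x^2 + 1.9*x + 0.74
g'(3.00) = -103.04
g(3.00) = -99.13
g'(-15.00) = -2583.80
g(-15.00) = 12884.99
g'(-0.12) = 1.78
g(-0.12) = 0.52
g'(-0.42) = 0.04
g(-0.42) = 0.19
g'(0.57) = -2.08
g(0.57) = 1.04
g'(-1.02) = -9.66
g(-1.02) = 2.66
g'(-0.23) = 1.39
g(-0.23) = 0.34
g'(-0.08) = 1.86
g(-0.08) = 0.59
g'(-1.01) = -9.43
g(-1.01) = 2.56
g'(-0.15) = 1.70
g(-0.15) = 0.46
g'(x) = -11.52*x^2 - 0.42*x + 1.9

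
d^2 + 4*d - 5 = (d - 1)*(d + 5)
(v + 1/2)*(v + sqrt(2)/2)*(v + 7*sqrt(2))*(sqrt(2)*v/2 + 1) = sqrt(2)*v^4/2 + sqrt(2)*v^3/4 + 17*v^3/2 + 17*v^2/4 + 11*sqrt(2)*v^2 + 7*v + 11*sqrt(2)*v/2 + 7/2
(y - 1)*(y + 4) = y^2 + 3*y - 4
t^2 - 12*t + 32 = (t - 8)*(t - 4)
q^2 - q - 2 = (q - 2)*(q + 1)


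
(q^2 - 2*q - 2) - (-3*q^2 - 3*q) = 4*q^2 + q - 2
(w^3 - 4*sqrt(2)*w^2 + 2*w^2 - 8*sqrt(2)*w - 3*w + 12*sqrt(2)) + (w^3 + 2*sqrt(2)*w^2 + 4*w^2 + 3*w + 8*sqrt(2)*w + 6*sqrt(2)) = 2*w^3 - 2*sqrt(2)*w^2 + 6*w^2 + 18*sqrt(2)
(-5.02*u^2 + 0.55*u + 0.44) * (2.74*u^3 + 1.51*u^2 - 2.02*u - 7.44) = -13.7548*u^5 - 6.0732*u^4 + 12.1765*u^3 + 36.9022*u^2 - 4.9808*u - 3.2736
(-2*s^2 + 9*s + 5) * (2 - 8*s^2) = 16*s^4 - 72*s^3 - 44*s^2 + 18*s + 10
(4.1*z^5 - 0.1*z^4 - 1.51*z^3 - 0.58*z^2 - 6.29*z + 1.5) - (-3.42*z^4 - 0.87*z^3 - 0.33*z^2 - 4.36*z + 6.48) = 4.1*z^5 + 3.32*z^4 - 0.64*z^3 - 0.25*z^2 - 1.93*z - 4.98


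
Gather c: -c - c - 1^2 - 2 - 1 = -2*c - 4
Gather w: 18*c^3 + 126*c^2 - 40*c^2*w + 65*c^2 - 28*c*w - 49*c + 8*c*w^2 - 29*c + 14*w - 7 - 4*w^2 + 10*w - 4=18*c^3 + 191*c^2 - 78*c + w^2*(8*c - 4) + w*(-40*c^2 - 28*c + 24) - 11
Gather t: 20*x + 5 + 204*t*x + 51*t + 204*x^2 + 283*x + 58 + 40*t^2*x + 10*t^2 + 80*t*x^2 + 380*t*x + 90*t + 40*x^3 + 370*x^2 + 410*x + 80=t^2*(40*x + 10) + t*(80*x^2 + 584*x + 141) + 40*x^3 + 574*x^2 + 713*x + 143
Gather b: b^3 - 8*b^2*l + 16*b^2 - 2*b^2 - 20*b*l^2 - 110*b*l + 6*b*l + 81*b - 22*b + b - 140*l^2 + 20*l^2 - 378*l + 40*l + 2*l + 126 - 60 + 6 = b^3 + b^2*(14 - 8*l) + b*(-20*l^2 - 104*l + 60) - 120*l^2 - 336*l + 72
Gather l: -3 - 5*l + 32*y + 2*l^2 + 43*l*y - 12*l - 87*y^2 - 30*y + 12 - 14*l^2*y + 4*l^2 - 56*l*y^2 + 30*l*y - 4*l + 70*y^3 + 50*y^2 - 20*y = l^2*(6 - 14*y) + l*(-56*y^2 + 73*y - 21) + 70*y^3 - 37*y^2 - 18*y + 9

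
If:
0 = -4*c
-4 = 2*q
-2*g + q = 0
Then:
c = 0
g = -1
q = -2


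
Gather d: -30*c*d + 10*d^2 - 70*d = 10*d^2 + d*(-30*c - 70)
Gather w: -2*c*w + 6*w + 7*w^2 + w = 7*w^2 + w*(7 - 2*c)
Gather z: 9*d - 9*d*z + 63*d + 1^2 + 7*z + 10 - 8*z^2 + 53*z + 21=72*d - 8*z^2 + z*(60 - 9*d) + 32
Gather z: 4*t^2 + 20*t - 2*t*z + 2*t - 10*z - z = 4*t^2 + 22*t + z*(-2*t - 11)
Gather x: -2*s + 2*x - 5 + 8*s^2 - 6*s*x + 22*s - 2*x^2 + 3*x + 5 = 8*s^2 + 20*s - 2*x^2 + x*(5 - 6*s)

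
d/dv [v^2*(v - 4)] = v*(3*v - 8)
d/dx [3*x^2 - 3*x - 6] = 6*x - 3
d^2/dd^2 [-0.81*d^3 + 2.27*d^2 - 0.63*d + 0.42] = 4.54 - 4.86*d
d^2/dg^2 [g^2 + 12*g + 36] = 2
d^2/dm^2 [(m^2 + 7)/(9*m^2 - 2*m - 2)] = 2*(18*m^3 + 1755*m^2 - 378*m + 158)/(729*m^6 - 486*m^5 - 378*m^4 + 208*m^3 + 84*m^2 - 24*m - 8)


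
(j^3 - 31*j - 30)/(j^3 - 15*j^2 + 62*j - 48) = (j^2 + 6*j + 5)/(j^2 - 9*j + 8)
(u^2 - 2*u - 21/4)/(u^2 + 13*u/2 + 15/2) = (u - 7/2)/(u + 5)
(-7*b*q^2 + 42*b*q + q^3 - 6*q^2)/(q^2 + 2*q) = (-7*b*q + 42*b + q^2 - 6*q)/(q + 2)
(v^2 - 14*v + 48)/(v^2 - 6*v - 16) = (v - 6)/(v + 2)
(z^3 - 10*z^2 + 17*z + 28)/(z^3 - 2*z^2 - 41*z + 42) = (z^2 - 3*z - 4)/(z^2 + 5*z - 6)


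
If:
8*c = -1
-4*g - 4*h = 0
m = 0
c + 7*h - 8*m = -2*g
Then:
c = -1/8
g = -1/40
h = 1/40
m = 0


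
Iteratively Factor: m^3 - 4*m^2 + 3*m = (m - 3)*(m^2 - m) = (m - 3)*(m - 1)*(m)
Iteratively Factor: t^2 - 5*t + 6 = (t - 2)*(t - 3)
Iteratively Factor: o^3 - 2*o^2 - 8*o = (o)*(o^2 - 2*o - 8) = o*(o - 4)*(o + 2)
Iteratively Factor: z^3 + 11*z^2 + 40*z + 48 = (z + 3)*(z^2 + 8*z + 16) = (z + 3)*(z + 4)*(z + 4)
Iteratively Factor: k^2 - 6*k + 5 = (k - 5)*(k - 1)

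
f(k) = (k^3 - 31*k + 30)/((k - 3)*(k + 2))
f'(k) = (3*k^2 - 31)/((k - 3)*(k + 2)) - (k^3 - 31*k + 30)/((k - 3)*(k + 2)^2) - (k^3 - 31*k + 30)/((k - 3)^2*(k + 2))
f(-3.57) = 9.23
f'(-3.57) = 7.98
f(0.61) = -1.81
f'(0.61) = 4.73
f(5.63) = 1.69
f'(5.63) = 2.33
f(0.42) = -2.73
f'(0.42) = 4.95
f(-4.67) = 3.56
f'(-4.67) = 3.48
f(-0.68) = -10.45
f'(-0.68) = 11.17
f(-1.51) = -33.20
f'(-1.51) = 71.32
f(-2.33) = 50.93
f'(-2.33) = 155.52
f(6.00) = 2.50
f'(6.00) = 2.06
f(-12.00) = -8.84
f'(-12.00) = 1.20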